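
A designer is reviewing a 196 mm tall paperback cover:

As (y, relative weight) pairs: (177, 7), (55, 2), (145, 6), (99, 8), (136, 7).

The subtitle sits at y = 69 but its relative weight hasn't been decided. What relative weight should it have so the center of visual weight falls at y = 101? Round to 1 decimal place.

w ≈ 29.2

Known weights sum to 7 + 2 + 6 + 8 + 7 = 30; their moment is 7·177 + 2·55 + 6·145 + 8·99 + 7·136 = 3963.
Set Σw·y/Σw = 101: (3963 + 69w) = 101·(30 + w).
Solving: w = (101·30 − 3963) / (69 − 101) = -933 / -32 ≈ 29.16.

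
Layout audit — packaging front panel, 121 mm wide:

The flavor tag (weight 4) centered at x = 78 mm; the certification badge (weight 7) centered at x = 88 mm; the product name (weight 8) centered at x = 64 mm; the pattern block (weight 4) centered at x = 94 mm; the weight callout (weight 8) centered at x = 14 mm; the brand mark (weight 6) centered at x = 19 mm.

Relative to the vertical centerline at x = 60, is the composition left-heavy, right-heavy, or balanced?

left-heavy

Weights sum to 4 + 7 + 8 + 4 + 8 + 6 = 37.
x: moment 2042 / weight 37 ≈ 55.19
55.2 lies left of the midline 60, so the layout is left-heavy.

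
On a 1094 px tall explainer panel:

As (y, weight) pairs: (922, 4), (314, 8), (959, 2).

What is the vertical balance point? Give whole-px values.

Weights sum to 4 + 8 + 2 = 14.
y: (4·922 + 8·314 + 2·959) / 14 = 8118 / 14 ≈ 579.86

y ≈ 580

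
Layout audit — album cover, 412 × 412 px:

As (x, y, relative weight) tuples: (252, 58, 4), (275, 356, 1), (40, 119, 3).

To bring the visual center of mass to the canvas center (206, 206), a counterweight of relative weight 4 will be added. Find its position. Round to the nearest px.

With the counterweight, Σw becomes 4 + 1 + 3 + 4 = 12.
x: need Σw·x = 12·206 = 2472. Existing = 4·252 + 1·275 + 3·40 = 1403. Remainder 1069 / 4 ≈ 267.25.
y: need Σw·y = 12·206 = 2472. Existing = 4·58 + 1·356 + 3·119 = 945. Remainder 1527 / 4 ≈ 381.75.

(267, 382)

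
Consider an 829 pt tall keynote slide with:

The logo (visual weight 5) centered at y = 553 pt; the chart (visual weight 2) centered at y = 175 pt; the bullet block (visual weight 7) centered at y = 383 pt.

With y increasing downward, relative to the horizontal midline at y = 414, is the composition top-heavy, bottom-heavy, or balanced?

balanced

Weights sum to 5 + 2 + 7 = 14.
y-moment: 5·553 + 2·175 + 7·383 = 5796; centroid 5796/14 ≈ 414.00.
414.00 = 414 exactly: balanced.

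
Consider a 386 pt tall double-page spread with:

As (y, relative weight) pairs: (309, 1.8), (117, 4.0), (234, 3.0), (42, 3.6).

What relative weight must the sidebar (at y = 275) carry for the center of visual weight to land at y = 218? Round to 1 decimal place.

Existing Σw = 12.4 (1.8 + 4.0 + 3.0 + 3.6); existing moment 1.8·309 + 4.0·117 + 3.0·234 + 3.6·42 = 1877.4.
Set Σw·y/Σw = 218: (1877.4 + 275w) = 218·(12.4 + w).
Solving: w = (218·12.4 − 1877.4) / (275 − 218) = 825.8 / 57 ≈ 14.49.

w ≈ 14.5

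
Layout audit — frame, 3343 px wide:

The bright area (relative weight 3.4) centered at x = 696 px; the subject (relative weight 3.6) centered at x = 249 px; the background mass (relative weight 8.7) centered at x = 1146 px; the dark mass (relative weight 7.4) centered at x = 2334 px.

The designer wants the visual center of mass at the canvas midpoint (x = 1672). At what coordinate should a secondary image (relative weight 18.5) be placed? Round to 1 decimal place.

After adding the secondary image, total weight = 3.4 + 3.6 + 8.7 + 7.4 + 18.5 = 41.6.
x: target moment 41.6×1672 = 69555.2; current 3.4·696 + 3.6·249 + 8.7·1146 + 7.4·2334 = 30504.6; the secondary image supplies 39050.6, so x = 39050.6/18.5 ≈ 2110.84.

x ≈ 2110.8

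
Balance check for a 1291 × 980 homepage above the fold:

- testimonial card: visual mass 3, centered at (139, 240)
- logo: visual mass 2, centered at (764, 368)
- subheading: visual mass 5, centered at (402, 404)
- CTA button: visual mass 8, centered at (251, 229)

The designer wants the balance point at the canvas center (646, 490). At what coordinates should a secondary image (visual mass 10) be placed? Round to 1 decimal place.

(1212.5, 841.2)

New total weight: (3 + 2 + 5 + 8) + 10 = 28.
x: need Σw·x = 28·646 = 18088. Existing = 3·139 + 2·764 + 5·402 + 8·251 = 5963. Remainder 12125 / 10 ≈ 1212.50.
y: need Σw·y = 28·490 = 13720. Existing = 3·240 + 2·368 + 5·404 + 8·229 = 5308. Remainder 8412 / 10 ≈ 841.20.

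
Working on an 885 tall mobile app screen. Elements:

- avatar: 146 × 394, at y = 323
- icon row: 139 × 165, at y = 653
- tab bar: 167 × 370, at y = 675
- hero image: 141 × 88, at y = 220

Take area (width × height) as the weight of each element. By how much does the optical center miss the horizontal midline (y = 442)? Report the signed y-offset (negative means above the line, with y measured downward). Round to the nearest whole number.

Taking area as weight: avatar 146·394 = 57524, icon row 139·165 = 22935, tab bar 167·370 = 61790, hero image 141·88 = 12408. Sum 154657.
Σw·y = 57524·323 + 22935·653 + 61790·675 + 12408·220 = 77994817, so ȳ = 77994817/154657 ≈ 504.31.
Offset from y = 442: 504.31 − 442 ≈ 62.31.

≈ 62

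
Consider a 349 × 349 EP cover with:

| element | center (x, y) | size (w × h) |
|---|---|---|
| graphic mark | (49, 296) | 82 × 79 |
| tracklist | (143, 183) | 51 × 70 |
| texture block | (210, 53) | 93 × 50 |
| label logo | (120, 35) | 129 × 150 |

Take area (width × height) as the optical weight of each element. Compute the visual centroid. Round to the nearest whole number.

(121, 103)

Taking area as weight: graphic mark 82·79 = 6478, tracklist 51·70 = 3570, texture block 93·50 = 4650, label logo 129·150 = 19350. Sum 34048.
Σw·x = 6478·49 + 3570·143 + 4650·210 + 19350·120 = 4126432, so x̄ = 4126432/34048 ≈ 121.19.
Σw·y = 6478·296 + 3570·183 + 4650·53 + 19350·35 = 3494498, so ȳ = 3494498/34048 ≈ 102.63.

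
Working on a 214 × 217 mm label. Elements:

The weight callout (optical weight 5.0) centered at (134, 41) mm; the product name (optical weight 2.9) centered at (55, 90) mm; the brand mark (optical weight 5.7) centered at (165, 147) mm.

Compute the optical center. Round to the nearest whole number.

Σw = 5.0 + 2.9 + 5.7 = 13.6.
Σw·x = 5.0·134 + 2.9·55 + 5.7·165 = 1770.0, so x̄ = 1770.0/13.6 ≈ 130.15.
Σw·y = 5.0·41 + 2.9·90 + 5.7·147 = 1303.9, so ȳ = 1303.9/13.6 ≈ 95.88.

(130, 96)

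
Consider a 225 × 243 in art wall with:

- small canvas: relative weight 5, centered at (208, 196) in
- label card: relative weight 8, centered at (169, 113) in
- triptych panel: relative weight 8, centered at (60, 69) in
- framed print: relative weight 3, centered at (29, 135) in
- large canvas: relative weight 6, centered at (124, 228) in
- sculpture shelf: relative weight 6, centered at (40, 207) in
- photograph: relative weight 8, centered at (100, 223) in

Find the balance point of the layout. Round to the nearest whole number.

(108, 164)

Σw = 5 + 8 + 8 + 3 + 6 + 6 + 8 = 44.
x-moment: 5·208 + 8·169 + 8·60 + 3·29 + 6·124 + 6·40 + 8·100 = 4743; centroid 4743/44 ≈ 107.80.
y-moment: 5·196 + 8·113 + 8·69 + 3·135 + 6·228 + 6·207 + 8·223 = 7235; centroid 7235/44 ≈ 164.43.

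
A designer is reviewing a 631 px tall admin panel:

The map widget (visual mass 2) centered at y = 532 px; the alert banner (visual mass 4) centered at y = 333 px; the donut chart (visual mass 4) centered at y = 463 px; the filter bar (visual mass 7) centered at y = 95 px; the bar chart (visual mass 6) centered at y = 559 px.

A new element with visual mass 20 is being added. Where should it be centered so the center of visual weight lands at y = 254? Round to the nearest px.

New total weight: (2 + 4 + 4 + 7 + 6) + 20 = 43.
y: target moment 43×254 = 10922; current 2·532 + 4·333 + 4·463 + 7·95 + 6·559 = 8267; the new element supplies 2655, so y = 2655/20 ≈ 132.75.

y ≈ 133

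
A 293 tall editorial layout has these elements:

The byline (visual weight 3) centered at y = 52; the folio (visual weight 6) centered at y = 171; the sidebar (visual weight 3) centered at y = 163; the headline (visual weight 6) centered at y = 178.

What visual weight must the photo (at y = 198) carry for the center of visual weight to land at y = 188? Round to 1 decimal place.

Known weights sum to 3 + 6 + 3 + 6 = 18; their moment is 3·52 + 6·171 + 3·163 + 6·178 = 2739.
For the centroid to hit 188: (2739 + w·198) / (18 + w) = 188.
So w = (188·18 − 2739)/(198 − 188) = 645/10 ≈ 64.50.

w ≈ 64.5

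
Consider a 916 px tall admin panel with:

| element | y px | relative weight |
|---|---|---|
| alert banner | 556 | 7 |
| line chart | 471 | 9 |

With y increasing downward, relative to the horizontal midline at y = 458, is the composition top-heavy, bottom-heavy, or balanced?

bottom-heavy

Total weight = 7 + 9 = 16.
y-moment: 7·556 + 9·471 = 8131; centroid 8131/16 ≈ 508.19.
Since 508.2 is below (larger y than) 458, the composition reads bottom-heavy.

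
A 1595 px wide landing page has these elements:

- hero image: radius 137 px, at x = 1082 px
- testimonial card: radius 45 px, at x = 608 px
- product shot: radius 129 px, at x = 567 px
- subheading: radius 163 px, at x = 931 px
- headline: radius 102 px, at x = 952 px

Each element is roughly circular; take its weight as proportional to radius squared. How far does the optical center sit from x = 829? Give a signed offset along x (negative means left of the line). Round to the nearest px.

≈ 53 px

r² weights: hero image 137² = 18769, testimonial card 45² = 2025, product shot 129² = 16641, subheading 163² = 26569, headline 102² = 10404. Total = 74408.
Σw·x = 18769·1082 + 2025·608 + 16641·567 + 26569·931 + 10404·952 = 65615052, so x̄ = 65615052/74408 ≈ 881.83.
Against x = 829, that's 881.83 − 829 = 52.83.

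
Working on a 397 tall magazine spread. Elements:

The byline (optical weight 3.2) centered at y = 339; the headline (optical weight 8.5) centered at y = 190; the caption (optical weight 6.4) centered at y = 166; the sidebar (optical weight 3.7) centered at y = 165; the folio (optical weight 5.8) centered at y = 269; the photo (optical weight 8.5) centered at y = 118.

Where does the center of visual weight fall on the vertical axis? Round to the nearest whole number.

Weights sum to 3.2 + 8.5 + 6.4 + 3.7 + 5.8 + 8.5 = 36.1.
y: moment 6935.9 / weight 36.1 ≈ 192.13

y ≈ 192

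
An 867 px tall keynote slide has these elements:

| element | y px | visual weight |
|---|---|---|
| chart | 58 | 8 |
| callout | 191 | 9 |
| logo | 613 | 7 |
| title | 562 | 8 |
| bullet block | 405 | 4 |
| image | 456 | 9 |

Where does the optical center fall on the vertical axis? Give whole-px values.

Total weight = 8 + 9 + 7 + 8 + 4 + 9 = 45.
y: moment 16694 / weight 45 ≈ 370.98

y ≈ 371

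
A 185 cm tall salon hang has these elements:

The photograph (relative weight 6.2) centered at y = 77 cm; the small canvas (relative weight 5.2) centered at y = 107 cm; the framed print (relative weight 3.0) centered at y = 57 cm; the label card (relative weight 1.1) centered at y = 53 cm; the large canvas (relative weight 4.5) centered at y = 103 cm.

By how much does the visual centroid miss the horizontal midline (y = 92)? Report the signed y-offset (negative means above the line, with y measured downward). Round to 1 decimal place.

Weights sum to 6.2 + 5.2 + 3.0 + 1.1 + 4.5 = 20.0.
y: (6.2·77 + 5.2·107 + 3.0·57 + 1.1·53 + 4.5·103) / 20.0 = 1726.6 / 20.0 ≈ 86.33
Against y = 92, that's 86.33 − 92 = -5.67.

≈ -5.7 cm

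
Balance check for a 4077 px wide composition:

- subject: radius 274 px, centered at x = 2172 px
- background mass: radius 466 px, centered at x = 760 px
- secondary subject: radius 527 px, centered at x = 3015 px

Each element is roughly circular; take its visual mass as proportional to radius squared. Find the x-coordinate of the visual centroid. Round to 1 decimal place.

Weights ∝ r²: subject 274² = 75076, background mass 466² = 217156, secondary subject 527² = 277729; Σw = 569961.
x-moment: 75076·2172 + 217156·760 + 277729·3015 = 1165456567; centroid 1165456567/569961 ≈ 2044.80.

x ≈ 2044.8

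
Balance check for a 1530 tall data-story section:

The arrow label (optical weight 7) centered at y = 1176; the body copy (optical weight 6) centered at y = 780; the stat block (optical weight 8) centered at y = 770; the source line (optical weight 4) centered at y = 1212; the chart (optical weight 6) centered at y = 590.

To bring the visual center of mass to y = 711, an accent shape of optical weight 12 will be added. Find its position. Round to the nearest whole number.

With the accent shape, Σw becomes 7 + 6 + 8 + 4 + 6 + 12 = 43.
Along y: (27460 + 12·y) / 43 = 711 (existing moment 7·1176 + 6·780 + 8·770 + 4·1212 + 6·590 = 27460) ⇒ y = (30573 − 27460) / 12 ≈ 259.42.

y ≈ 259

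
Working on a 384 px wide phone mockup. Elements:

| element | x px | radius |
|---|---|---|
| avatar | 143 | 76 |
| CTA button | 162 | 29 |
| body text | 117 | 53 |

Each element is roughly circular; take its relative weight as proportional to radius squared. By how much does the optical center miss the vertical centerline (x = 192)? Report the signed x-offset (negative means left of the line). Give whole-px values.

r² weights: avatar 76² = 5776, CTA button 29² = 841, body text 53² = 2809. Total = 9426.
x: (5776·143 + 841·162 + 2809·117) / 9426 = 1290863 / 9426 ≈ 136.95
Difference: 136.95 − 192 ≈ -55.05.

≈ -55 px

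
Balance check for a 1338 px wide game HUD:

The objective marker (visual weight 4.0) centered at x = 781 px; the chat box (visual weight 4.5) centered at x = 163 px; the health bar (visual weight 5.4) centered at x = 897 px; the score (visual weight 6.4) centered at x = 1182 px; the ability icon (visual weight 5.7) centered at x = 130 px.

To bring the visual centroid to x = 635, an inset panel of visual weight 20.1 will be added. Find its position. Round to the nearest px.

x ≈ 610

New total weight: (4.0 + 4.5 + 5.4 + 6.4 + 5.7) + 20.1 = 46.1.
x: target moment 46.1×635 = 29273.5; current 4.0·781 + 4.5·163 + 5.4·897 + 6.4·1182 + 5.7·130 = 17007.1; the inset panel supplies 12266.4, so x = 12266.4/20.1 ≈ 610.27.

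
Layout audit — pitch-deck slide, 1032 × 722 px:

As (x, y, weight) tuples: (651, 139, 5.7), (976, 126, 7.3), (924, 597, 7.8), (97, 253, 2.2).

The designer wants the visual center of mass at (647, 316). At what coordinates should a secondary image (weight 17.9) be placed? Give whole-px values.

(458, 335)

With the secondary image, Σw becomes 5.7 + 7.3 + 7.8 + 2.2 + 17.9 = 40.9.
x: need Σw·x = 40.9·647 = 26462.3. Existing = 5.7·651 + 7.3·976 + 7.8·924 + 2.2·97 = 18256.1. Remainder 8206.2 / 17.9 ≈ 458.45.
y: need Σw·y = 40.9·316 = 12924.4. Existing = 5.7·139 + 7.3·126 + 7.8·597 + 2.2·253 = 6925.3. Remainder 5999.1 / 17.9 ≈ 335.15.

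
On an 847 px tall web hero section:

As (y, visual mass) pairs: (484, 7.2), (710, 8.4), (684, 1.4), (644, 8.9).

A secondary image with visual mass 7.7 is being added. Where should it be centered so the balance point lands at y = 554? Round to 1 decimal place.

y ≈ 321.6

With the secondary image, Σw becomes 7.2 + 8.4 + 1.4 + 8.9 + 7.7 = 33.6.
y: target moment 33.6×554 = 18614.4; current 7.2·484 + 8.4·710 + 1.4·684 + 8.9·644 = 16138.0; the secondary image supplies 2476.4, so y = 2476.4/7.7 ≈ 321.61.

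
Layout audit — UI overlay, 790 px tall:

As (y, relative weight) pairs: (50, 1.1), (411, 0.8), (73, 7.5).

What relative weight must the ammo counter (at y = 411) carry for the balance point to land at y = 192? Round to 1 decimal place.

Known weights sum to 1.1 + 0.8 + 7.5 = 9.4; their moment is 1.1·50 + 0.8·411 + 7.5·73 = 931.3.
Set Σw·y/Σw = 192: (931.3 + 411w) = 192·(9.4 + w).
So w = (192·9.4 − 931.3)/(411 − 192) = 873.5/219 ≈ 3.99.

w ≈ 4.0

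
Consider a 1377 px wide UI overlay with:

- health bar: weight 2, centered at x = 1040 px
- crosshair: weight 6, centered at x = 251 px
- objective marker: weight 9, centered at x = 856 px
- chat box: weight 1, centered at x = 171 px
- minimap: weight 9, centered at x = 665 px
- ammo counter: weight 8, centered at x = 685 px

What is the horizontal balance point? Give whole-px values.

Total weight = 2 + 6 + 9 + 1 + 9 + 8 = 35.
x-moment: 2·1040 + 6·251 + 9·856 + 1·171 + 9·665 + 8·685 = 22926; centroid 22926/35 ≈ 655.03.

x ≈ 655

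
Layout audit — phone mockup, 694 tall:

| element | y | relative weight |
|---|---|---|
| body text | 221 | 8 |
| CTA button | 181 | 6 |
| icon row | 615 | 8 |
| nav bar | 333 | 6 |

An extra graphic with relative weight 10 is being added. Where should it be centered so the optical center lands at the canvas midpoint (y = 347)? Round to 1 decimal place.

After adding the extra graphic, total weight = 8 + 6 + 8 + 6 + 10 = 38.
Along y: (9772 + 10·y) / 38 = 347 (existing moment 8·221 + 6·181 + 8·615 + 6·333 = 9772) ⇒ y = (13186 − 9772) / 10 ≈ 341.40.

y ≈ 341.4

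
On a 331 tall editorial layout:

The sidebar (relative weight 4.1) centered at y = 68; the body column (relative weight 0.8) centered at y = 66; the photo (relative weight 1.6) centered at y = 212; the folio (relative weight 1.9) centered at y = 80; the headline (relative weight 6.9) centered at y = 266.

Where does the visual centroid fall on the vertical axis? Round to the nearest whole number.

y ≈ 174

Weights sum to 4.1 + 0.8 + 1.6 + 1.9 + 6.9 = 15.3.
y-moment: 4.1·68 + 0.8·66 + 1.6·212 + 1.9·80 + 6.9·266 = 2658.2; centroid 2658.2/15.3 ≈ 173.74.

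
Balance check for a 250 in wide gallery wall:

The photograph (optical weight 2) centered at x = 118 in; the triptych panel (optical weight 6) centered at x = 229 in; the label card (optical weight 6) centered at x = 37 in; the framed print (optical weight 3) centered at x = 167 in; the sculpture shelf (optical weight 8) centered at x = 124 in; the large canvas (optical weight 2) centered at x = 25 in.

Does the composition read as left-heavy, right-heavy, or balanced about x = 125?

Total weight = 2 + 6 + 6 + 3 + 8 + 2 = 27.
Σw·x = 2·118 + 6·229 + 6·37 + 3·167 + 8·124 + 2·25 = 3375, so x̄ = 3375/27 ≈ 125.00.
125.00 = 125 exactly: balanced.

balanced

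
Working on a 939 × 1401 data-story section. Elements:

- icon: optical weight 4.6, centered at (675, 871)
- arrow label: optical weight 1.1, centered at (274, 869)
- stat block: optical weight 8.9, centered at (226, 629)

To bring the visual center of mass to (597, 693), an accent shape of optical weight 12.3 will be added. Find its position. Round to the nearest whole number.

(865, 657)

With the accent shape, Σw becomes 4.6 + 1.1 + 8.9 + 12.3 = 26.9.
x: target moment 26.9×597 = 16059.3; current 4.6·675 + 1.1·274 + 8.9·226 = 5417.8; the accent shape supplies 10641.5, so x = 10641.5/12.3 ≈ 865.16.
y: target moment 26.9×693 = 18641.7; current 4.6·871 + 1.1·869 + 8.9·629 = 10560.6; the accent shape supplies 8081.1, so y = 8081.1/12.3 ≈ 657.00.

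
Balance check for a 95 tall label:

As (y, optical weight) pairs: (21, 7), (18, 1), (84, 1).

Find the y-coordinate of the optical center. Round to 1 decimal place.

Weights sum to 7 + 1 + 1 = 9.
y-moment: 7·21 + 1·18 + 1·84 = 249; centroid 249/9 ≈ 27.67.

y ≈ 27.7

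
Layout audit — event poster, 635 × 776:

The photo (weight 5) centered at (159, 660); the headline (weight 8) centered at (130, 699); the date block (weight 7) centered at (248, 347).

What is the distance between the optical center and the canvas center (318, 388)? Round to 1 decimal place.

Σw = 5 + 8 + 7 = 20.
x: (5·159 + 8·130 + 7·248) / 20 = 3571 / 20 ≈ 178.55
y: (5·660 + 8·699 + 7·347) / 20 = 11321 / 20 ≈ 566.05
From (318, 388): dx = -139.45, dy = 178.05, so the distance is √(dx²+dy²) ≈ 226.16.

≈ 226.2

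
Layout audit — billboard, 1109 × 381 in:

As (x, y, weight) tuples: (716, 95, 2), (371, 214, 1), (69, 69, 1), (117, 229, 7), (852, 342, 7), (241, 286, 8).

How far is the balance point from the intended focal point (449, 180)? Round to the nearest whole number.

Weights sum to 2 + 1 + 1 + 7 + 7 + 8 = 26.
x-moment: 2·716 + 1·371 + 1·69 + 7·117 + 7·852 + 8·241 = 10583; centroid 10583/26 ≈ 407.04.
y-moment: 2·95 + 1·214 + 1·69 + 7·229 + 7·342 + 8·286 = 6758; centroid 6758/26 ≈ 259.92.
From (449, 180): dx = -41.96, dy = 79.92, so the distance is √(dx²+dy²) ≈ 90.27.

≈ 90 in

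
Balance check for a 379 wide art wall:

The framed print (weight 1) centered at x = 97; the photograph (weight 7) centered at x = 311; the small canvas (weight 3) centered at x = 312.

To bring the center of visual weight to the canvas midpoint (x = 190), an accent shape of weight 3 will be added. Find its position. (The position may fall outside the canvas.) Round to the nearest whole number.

x ≈ -183

New total weight: (1 + 7 + 3) + 3 = 14.
x: need Σw·x = 14·190 = 2660. Existing = 1·97 + 7·311 + 3·312 = 3210. Remainder -550 / 3 ≈ -183.33.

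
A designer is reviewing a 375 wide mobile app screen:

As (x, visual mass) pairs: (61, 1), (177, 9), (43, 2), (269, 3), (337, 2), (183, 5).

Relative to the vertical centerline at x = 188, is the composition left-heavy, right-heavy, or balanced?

balanced

Total weight = 1 + 9 + 2 + 3 + 2 + 5 = 22.
Σw·x = 4136; x̄ = 4136/22 ≈ 188.00.
The centroid 188.00 matches the midline at 188, so the layout is balanced.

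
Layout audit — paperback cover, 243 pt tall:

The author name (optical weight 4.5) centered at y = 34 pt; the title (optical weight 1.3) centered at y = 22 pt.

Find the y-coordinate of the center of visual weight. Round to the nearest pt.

y ≈ 31

Weights sum to 4.5 + 1.3 = 5.8.
y: (4.5·34 + 1.3·22) / 5.8 = 181.6 / 5.8 ≈ 31.31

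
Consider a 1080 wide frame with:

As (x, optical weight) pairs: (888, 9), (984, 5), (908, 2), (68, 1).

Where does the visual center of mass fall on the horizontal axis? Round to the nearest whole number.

x ≈ 870

Σw = 9 + 5 + 2 + 1 = 17.
x: (9·888 + 5·984 + 2·908 + 1·68) / 17 = 14796 / 17 ≈ 870.35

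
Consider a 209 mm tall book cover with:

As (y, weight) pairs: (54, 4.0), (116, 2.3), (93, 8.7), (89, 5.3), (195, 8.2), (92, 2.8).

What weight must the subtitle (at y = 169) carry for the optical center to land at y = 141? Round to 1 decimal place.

Existing Σw = 31.3 (4.0 + 2.3 + 8.7 + 5.3 + 8.2 + 2.8); existing moment 4.0·54 + 2.3·116 + 8.7·93 + 5.3·89 + 8.2·195 + 2.8·92 = 3620.2.
Balance at y = 141 requires (3620.2 + w·169) / (31.3 + w) = 141.
Rearranging, w·(169 − 141) = 141·31.3 − 3620.2 = 793.1, so w ≈ 793.1/28 = 28.32.

w ≈ 28.3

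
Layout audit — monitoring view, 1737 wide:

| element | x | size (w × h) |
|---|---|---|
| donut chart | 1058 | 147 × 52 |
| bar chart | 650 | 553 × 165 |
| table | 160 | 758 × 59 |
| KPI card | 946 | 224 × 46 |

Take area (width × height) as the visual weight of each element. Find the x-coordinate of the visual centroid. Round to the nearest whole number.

Areas: donut chart 147·52 = 7644, bar chart 553·165 = 91245, table 758·59 = 44722, KPI card 224·46 = 10304. Total weight = 153915.
Σw·x = 7644·1058 + 91245·650 + 44722·160 + 10304·946 = 84299706, so x̄ = 84299706/153915 ≈ 547.70.

x ≈ 548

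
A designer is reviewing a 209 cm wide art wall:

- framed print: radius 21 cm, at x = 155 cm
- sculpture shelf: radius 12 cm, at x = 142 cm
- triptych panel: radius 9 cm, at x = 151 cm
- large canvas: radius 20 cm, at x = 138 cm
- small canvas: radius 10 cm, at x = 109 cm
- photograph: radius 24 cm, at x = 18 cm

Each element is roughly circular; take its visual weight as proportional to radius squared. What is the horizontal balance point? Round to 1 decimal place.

x ≈ 101.9

r² weights: framed print 21² = 441, sculpture shelf 12² = 144, triptych panel 9² = 81, large canvas 20² = 400, small canvas 10² = 100, photograph 24² = 576. Total = 1742.
x: (441·155 + 144·142 + 81·151 + 400·138 + 100·109 + 576·18) / 1742 = 177502 / 1742 ≈ 101.90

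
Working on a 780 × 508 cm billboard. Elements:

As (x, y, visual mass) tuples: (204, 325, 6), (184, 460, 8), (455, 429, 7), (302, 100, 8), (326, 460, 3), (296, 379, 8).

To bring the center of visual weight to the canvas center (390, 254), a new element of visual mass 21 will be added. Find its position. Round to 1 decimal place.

New total weight: (6 + 8 + 7 + 8 + 3 + 8) + 21 = 61.
x: target moment 61×390 = 23790; current 6·204 + 8·184 + 7·455 + 8·302 + 3·326 + 8·296 = 11643; the new element supplies 12147, so x = 12147/21 ≈ 578.43.
y: target moment 61×254 = 15494; current 6·325 + 8·460 + 7·429 + 8·100 + 3·460 + 8·379 = 13845; the new element supplies 1649, so y = 1649/21 ≈ 78.52.

(578.4, 78.5)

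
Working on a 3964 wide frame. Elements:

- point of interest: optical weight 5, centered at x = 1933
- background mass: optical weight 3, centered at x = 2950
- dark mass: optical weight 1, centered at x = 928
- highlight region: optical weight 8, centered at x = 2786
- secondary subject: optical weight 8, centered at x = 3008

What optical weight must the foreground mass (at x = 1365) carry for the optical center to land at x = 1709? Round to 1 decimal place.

Known weights sum to 5 + 3 + 1 + 8 + 8 = 25; their moment is 5·1933 + 3·2950 + 1·928 + 8·2786 + 8·3008 = 65795.
Balance at x = 1709 requires (65795 + w·1365) / (25 + w) = 1709.
So w = (1709·25 − 65795)/(1365 − 1709) = -23070/-344 ≈ 67.06.

w ≈ 67.1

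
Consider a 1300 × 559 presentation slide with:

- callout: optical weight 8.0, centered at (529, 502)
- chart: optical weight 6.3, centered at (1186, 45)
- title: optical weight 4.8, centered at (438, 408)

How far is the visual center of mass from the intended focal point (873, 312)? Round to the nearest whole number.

Σw = 8.0 + 6.3 + 4.8 = 19.1.
x: (8.0·529 + 6.3·1186 + 4.8·438) / 19.1 = 13806.2 / 19.1 ≈ 722.84
y: (8.0·502 + 6.3·45 + 4.8·408) / 19.1 = 6257.9 / 19.1 ≈ 327.64
Offset from (873, 312): Δx ≈ -150.16, Δy ≈ 15.64; distance = √(Δx² + Δy²) ≈ 150.97.

≈ 151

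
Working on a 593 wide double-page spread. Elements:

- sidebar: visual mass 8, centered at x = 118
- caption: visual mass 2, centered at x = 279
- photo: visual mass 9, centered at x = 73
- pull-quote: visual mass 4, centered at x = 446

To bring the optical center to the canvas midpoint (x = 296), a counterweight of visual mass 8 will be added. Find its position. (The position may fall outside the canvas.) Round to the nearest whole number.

After adding the counterweight, total weight = 8 + 2 + 9 + 4 + 8 = 31.
x: target moment 31×296 = 9176; current 8·118 + 2·279 + 9·73 + 4·446 = 3943; the counterweight supplies 5233, so x = 5233/8 ≈ 654.12.

x ≈ 654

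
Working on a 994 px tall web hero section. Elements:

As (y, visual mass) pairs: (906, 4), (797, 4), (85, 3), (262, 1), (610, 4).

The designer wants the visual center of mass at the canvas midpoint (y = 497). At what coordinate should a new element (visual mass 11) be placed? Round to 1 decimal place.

New total weight: (4 + 4 + 3 + 1 + 4) + 11 = 27.
Along y: (9769 + 11·y) / 27 = 497 (existing moment 4·906 + 4·797 + 3·85 + 1·262 + 4·610 = 9769) ⇒ y = (13419 − 9769) / 11 ≈ 331.82.

y ≈ 331.8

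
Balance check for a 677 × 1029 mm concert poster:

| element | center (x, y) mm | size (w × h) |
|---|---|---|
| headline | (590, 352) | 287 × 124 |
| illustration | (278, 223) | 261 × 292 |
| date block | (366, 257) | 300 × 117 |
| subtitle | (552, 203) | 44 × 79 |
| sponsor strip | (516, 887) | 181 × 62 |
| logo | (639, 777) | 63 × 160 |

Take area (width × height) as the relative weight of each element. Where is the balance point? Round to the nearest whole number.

(403, 332)

Areas → weights: headline 287·124 = 35588, illustration 261·292 = 76212, date block 300·117 = 35100, subtitle 44·79 = 3476, sponsor strip 181·62 = 11222, logo 63·160 = 10080; Σw = 171678.
Σw·x = 35588·590 + 76212·278 + 35100·366 + 3476·552 + 11222·516 + 10080·639 = 69180880, so x̄ = 69180880/171678 ≈ 402.97.
Σw·y = 35588·352 + 76212·223 + 35100·257 + 3476·203 + 11222·887 + 10080·777 = 57034654, so ȳ = 57034654/171678 ≈ 332.22.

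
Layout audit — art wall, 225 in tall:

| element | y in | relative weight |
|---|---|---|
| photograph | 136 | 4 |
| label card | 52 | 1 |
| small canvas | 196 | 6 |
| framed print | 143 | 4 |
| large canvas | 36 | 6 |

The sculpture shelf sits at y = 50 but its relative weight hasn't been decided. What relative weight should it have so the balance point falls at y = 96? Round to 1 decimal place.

Existing Σw = 21 (4 + 1 + 6 + 4 + 6); existing moment 4·136 + 1·52 + 6·196 + 4·143 + 6·36 = 2560.
Set Σw·y/Σw = 96: (2560 + 50w) = 96·(21 + w).
Rearranging, w·(50 − 96) = 96·21 − 2560 = -544, so w ≈ -544/-46 = 11.83.

w ≈ 11.8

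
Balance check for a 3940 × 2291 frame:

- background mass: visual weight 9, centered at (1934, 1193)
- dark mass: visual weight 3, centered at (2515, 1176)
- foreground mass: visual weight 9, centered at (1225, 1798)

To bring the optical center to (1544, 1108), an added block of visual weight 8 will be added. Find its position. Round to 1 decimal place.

New total weight: (9 + 3 + 9) + 8 = 29.
Along x: (35976 + 8·x) / 29 = 1544 (existing moment 9·1934 + 3·2515 + 9·1225 = 35976) ⇒ x = (44776 − 35976) / 8 ≈ 1100.00.
Along y: (30447 + 8·y) / 29 = 1108 (existing moment 9·1193 + 3·1176 + 9·1798 = 30447) ⇒ y = (32132 − 30447) / 8 ≈ 210.62.

(1100.0, 210.6)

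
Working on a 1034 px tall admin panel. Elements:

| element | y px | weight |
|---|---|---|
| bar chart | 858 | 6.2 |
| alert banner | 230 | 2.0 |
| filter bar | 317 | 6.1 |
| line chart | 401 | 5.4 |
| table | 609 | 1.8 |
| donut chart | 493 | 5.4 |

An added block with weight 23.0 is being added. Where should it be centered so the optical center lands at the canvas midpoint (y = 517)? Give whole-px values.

New total weight: (6.2 + 2.0 + 6.1 + 5.4 + 1.8 + 5.4) + 23.0 = 49.9.
y: target moment 49.9×517 = 25798.3; current 6.2·858 + 2.0·230 + 6.1·317 + 5.4·401 + 1.8·609 + 5.4·493 = 13637.1; the added block supplies 12161.2, so y = 12161.2/23.0 ≈ 528.75.

y ≈ 529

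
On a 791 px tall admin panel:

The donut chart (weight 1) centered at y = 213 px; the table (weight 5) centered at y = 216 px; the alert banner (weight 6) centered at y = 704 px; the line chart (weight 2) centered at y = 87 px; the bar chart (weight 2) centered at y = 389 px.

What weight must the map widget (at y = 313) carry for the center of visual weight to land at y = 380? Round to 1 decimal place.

w ≈ 5.8

Known weights sum to 1 + 5 + 6 + 2 + 2 = 16; their moment is 1·213 + 5·216 + 6·704 + 2·87 + 2·389 = 6469.
Set Σw·y/Σw = 380: (6469 + 313w) = 380·(16 + w).
Rearranging, w·(313 − 380) = 380·16 − 6469 = -389, so w ≈ -389/-67 = 5.81.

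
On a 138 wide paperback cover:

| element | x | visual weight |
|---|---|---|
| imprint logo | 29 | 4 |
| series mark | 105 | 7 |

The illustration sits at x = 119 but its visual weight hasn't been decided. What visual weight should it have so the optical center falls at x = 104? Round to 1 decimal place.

w ≈ 19.5

Existing Σw = 11 (4 + 7); existing moment 4·29 + 7·105 = 851.
Balance at x = 104 requires (851 + w·119) / (11 + w) = 104.
Solving: w = (104·11 − 851) / (119 − 104) = 293 / 15 ≈ 19.53.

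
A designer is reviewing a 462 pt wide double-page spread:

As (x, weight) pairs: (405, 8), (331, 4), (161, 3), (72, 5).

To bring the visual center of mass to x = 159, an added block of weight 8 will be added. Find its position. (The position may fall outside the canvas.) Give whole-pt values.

x ≈ -119

After adding the added block, total weight = 8 + 4 + 3 + 5 + 8 = 28.
x: target moment 28×159 = 4452; current 8·405 + 4·331 + 3·161 + 5·72 = 5407; the added block supplies -955, so x = -955/8 ≈ -119.38.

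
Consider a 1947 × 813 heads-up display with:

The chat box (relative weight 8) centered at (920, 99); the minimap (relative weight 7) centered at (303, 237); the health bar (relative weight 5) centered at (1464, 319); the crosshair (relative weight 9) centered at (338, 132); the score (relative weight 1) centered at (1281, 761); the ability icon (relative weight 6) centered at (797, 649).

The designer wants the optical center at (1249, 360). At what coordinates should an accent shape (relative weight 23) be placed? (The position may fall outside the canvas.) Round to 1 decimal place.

(2077.6, 493.5)

With the accent shape, Σw becomes 8 + 7 + 5 + 9 + 1 + 6 + 23 = 59.
Along x: (25906 + 23·x) / 59 = 1249 (existing moment 8·920 + 7·303 + 5·1464 + 9·338 + 1·1281 + 6·797 = 25906) ⇒ x = (73691 − 25906) / 23 ≈ 2077.61.
Along y: (9889 + 23·y) / 59 = 360 (existing moment 8·99 + 7·237 + 5·319 + 9·132 + 1·761 + 6·649 = 9889) ⇒ y = (21240 − 9889) / 23 ≈ 493.52.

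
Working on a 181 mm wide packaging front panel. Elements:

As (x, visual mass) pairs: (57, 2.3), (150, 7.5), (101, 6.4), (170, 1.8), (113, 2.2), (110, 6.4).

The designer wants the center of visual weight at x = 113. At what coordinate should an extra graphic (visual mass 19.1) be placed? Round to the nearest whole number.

x ≈ 105

New total weight: (2.3 + 7.5 + 6.4 + 1.8 + 2.2 + 6.4) + 19.1 = 45.7.
Along x: (3161.1 + 19.1·x) / 45.7 = 113 (existing moment 2.3·57 + 7.5·150 + 6.4·101 + 1.8·170 + 2.2·113 + 6.4·110 = 3161.1) ⇒ x = (5164.1 − 3161.1) / 19.1 ≈ 104.87.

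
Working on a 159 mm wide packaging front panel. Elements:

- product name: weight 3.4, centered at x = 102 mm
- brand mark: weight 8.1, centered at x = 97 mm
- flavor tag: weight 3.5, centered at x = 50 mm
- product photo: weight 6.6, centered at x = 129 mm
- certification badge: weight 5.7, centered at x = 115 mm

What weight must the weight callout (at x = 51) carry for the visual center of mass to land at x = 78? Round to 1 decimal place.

Known weights sum to 3.4 + 8.1 + 3.5 + 6.6 + 5.7 = 27.3; their moment is 3.4·102 + 8.1·97 + 3.5·50 + 6.6·129 + 5.7·115 = 2814.4.
For the centroid to hit 78: (2814.4 + w·51) / (27.3 + w) = 78.
Solving: w = (78·27.3 − 2814.4) / (51 − 78) = -685.0 / -27 ≈ 25.37.

w ≈ 25.4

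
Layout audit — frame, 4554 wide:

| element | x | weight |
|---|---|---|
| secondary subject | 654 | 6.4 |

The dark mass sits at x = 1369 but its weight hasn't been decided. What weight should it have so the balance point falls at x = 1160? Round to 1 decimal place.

Known: weight 6.4 with moment 6.4·654 = 4185.6.
Balance at x = 1160 requires (4185.6 + w·1369) / (6.4 + w) = 1160.
Solving: w = (1160·6.4 − 4185.6) / (1369 − 1160) = 3238.4 / 209 ≈ 15.49.

w ≈ 15.5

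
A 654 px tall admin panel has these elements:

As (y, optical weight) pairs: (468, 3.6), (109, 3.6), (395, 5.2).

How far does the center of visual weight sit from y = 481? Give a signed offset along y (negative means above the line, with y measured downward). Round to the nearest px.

Total weight = 3.6 + 3.6 + 5.2 = 12.4.
y: (3.6·468 + 3.6·109 + 5.2·395) / 12.4 = 4131.2 / 12.4 ≈ 333.16
Against y = 481, that's 333.16 − 481 = -147.84.

≈ -148 px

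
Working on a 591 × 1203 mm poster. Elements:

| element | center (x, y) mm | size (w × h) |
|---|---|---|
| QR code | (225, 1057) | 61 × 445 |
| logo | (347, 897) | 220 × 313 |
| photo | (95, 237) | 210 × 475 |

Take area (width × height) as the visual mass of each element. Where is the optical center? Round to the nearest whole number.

(202, 583)

Areas: QR code 61·445 = 27145, logo 220·313 = 68860, photo 210·475 = 99750. Total weight = 195755.
Σw·x = 27145·225 + 68860·347 + 99750·95 = 39478295, so x̄ = 39478295/195755 ≈ 201.67.
Σw·y = 27145·1057 + 68860·897 + 99750·237 = 114100435, so ȳ = 114100435/195755 ≈ 582.87.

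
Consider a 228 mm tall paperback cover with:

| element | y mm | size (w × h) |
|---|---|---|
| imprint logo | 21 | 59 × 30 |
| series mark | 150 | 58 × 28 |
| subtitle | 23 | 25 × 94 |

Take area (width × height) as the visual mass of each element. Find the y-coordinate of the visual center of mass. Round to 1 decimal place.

y ≈ 58.3

Taking area as weight: imprint logo 59·30 = 1770, series mark 58·28 = 1624, subtitle 25·94 = 2350. Sum 5744.
Σw·y = 1770·21 + 1624·150 + 2350·23 = 334820, so ȳ = 334820/5744 ≈ 58.29.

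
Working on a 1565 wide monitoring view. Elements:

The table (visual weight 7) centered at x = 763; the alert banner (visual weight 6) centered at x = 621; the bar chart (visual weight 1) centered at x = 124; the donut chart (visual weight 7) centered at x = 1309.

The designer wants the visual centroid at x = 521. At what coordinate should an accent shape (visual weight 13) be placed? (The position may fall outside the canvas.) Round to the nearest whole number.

With the accent shape, Σw becomes 7 + 6 + 1 + 7 + 13 = 34.
x: need Σw·x = 34·521 = 17714. Existing = 7·763 + 6·621 + 1·124 + 7·1309 = 18354. Remainder -640 / 13 ≈ -49.23.

x ≈ -49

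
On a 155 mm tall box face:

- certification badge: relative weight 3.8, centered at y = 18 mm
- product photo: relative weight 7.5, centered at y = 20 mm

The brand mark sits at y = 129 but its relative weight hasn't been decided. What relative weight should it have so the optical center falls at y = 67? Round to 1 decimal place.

Known weights sum to 3.8 + 7.5 = 11.3; their moment is 3.8·18 + 7.5·20 = 218.4.
For the centroid to hit 67: (218.4 + w·129) / (11.3 + w) = 67.
Rearranging, w·(129 − 67) = 67·11.3 − 218.4 = 538.7, so w ≈ 538.7/62 = 8.69.

w ≈ 8.7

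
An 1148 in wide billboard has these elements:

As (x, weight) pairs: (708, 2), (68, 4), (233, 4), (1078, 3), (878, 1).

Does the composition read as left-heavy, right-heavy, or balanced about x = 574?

left-heavy

Σw = 2 + 4 + 4 + 3 + 1 = 14.
x: (2·708 + 4·68 + 4·233 + 3·1078 + 1·878) / 14 = 6732 / 14 ≈ 480.86
480.9 vs midline 574 → left-heavy.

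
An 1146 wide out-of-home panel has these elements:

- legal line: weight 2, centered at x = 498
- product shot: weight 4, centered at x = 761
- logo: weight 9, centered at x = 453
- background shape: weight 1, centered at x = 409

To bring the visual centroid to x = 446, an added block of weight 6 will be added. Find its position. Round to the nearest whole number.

With the added block, Σw becomes 2 + 4 + 9 + 1 + 6 = 22.
x: need Σw·x = 22·446 = 9812. Existing = 2·498 + 4·761 + 9·453 + 1·409 = 8526. Remainder 1286 / 6 ≈ 214.33.

x ≈ 214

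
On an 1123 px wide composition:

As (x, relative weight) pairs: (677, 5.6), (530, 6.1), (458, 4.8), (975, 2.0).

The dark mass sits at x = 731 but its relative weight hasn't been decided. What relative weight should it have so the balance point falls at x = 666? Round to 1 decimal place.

w ≈ 17.7

Existing Σw = 18.5 (5.6 + 6.1 + 4.8 + 2.0); existing moment 5.6·677 + 6.1·530 + 4.8·458 + 2.0·975 = 11172.6.
For the centroid to hit 666: (11172.6 + w·731) / (18.5 + w) = 666.
Solving: w = (666·18.5 − 11172.6) / (731 − 666) = 1148.4 / 65 ≈ 17.67.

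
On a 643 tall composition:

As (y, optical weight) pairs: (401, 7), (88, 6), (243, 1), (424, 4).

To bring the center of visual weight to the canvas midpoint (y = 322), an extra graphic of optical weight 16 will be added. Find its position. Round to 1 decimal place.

y ≈ 354.6

With the extra graphic, Σw becomes 7 + 6 + 1 + 4 + 16 = 34.
y: need Σw·y = 34·322 = 10948. Existing = 7·401 + 6·88 + 1·243 + 4·424 = 5274. Remainder 5674 / 16 ≈ 354.62.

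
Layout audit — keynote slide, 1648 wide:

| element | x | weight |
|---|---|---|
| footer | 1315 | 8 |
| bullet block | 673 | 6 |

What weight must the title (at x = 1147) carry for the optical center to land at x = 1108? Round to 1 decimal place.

Existing Σw = 14 (8 + 6); existing moment 8·1315 + 6·673 = 14558.
For the centroid to hit 1108: (14558 + w·1147) / (14 + w) = 1108.
Solving: w = (1108·14 − 14558) / (1147 − 1108) = 954 / 39 ≈ 24.46.

w ≈ 24.5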